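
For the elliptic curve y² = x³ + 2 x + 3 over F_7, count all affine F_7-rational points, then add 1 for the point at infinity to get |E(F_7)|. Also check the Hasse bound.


Affine points = {(2, 1), (2, 6), (3, 1), (3, 6), (6, 0)}; affine count = 5; |E(F_7)| = 6.

Discriminant check: Δ ∝ 4a³ + 27b² = 4·2³ + 27·3² = 4·8 + 27·9 ≡ 2 (mod 7). Nonzero ⇒ E is nonsingular.
For each x ∈ F_7, compute rhs = x³ + 2·x + 3 mod 7, then count y ∈ F_7 with y² ≡ rhs.
  x = 0: rhs = 3, matching y values: none (0 points).
  x = 1: rhs = 6, matching y values: none (0 points).
  x = 2: rhs = 1, matching y values: 1, 6 (2 points).
  x = 3: rhs = 1, matching y values: 1, 6 (2 points).
  x = 4: rhs = 5, matching y values: none (0 points).
  x = 5: rhs = 5, matching y values: none (0 points).
  x = 6: rhs = 0, matching y values: 0 (1 points).
Total affine count: 5.
Full point count |E(F_7)| = 5 + 1 = 6.
Hasse bound: |6 − (7+1)| = |-2| = 2 ≤ 2√7 ≈ 5.2915 ✓.


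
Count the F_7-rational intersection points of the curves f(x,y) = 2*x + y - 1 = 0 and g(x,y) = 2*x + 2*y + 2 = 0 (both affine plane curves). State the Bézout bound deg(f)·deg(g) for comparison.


Common zeros: {(2, 4)}; count = 1; Bézout bound = 1.

deg(f) = 1, deg(g) = 1, so Bézout bound = 1.
Scan x ∈ F_7. For each x, list the y ∈ F_7 with f(x, y) ≡ 0 and those with g(x, y) ≡ 0 (mod 7); the common zeros in that column are the intersection.
  x = 0: f ≡ 0 at y ∈ {1}; g ≡ 0 at y ∈ {6}; common: ∅.
  x = 1: f ≡ 0 at y ∈ {6}; g ≡ 0 at y ∈ {5}; common: ∅.
  x = 2: f ≡ 0 at y ∈ {4}; g ≡ 0 at y ∈ {4}; common: {4}.
  x = 3: f ≡ 0 at y ∈ {2}; g ≡ 0 at y ∈ {3}; common: ∅.
  x = 4: f ≡ 0 at y ∈ {0}; g ≡ 0 at y ∈ {2}; common: ∅.
  x = 5: f ≡ 0 at y ∈ {5}; g ≡ 0 at y ∈ {1}; common: ∅.
  x = 6: f ≡ 0 at y ∈ {3}; g ≡ 0 at y ∈ {0}; common: ∅.
Collecting: common zeros = {(2, 4)}, so the count is 1.
Comparison with the Bézout bound: 1 ≤ 1 = deg(f)·deg(g), as expected for curves with no common component (the bound is attained).


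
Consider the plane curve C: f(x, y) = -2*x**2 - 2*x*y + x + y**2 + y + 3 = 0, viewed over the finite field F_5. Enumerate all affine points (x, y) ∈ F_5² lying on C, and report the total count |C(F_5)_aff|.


Affine F_5-points: {(0, 1), (0, 3), (2, 1), (2, 2), (4, 0), (4, 2)}; count = 6.

For each of the 25 pairs (x, y) ∈ F_5², evaluate f(x, y) mod 5. Record the zeros.
  x = 0: [0↦3, 1↦0, 2↦4, 3↦0, 4↦3]  zeros at y ∈ {1, 3}
  x = 1: [0↦2, 1↦2, 2↦4, 3↦3, 4↦4]  zeros at y ∈ ∅
  x = 2: [0↦2, 1↦0, 2↦0, 3↦2, 4↦1]  zeros at y ∈ {1, 2}
  x = 3: [0↦3, 1↦4, 2↦2, 3↦2, 4↦4]  zeros at y ∈ ∅
  x = 4: [0↦0, 1↦4, 2↦0, 3↦3, 4↦3]  zeros at y ∈ {0, 2}
Collecting zeros: affine points = {(0, 1), (0, 3), (2, 1), (2, 2), (4, 0), (4, 2)}.
Total count |C(F_5)_aff| = 6.


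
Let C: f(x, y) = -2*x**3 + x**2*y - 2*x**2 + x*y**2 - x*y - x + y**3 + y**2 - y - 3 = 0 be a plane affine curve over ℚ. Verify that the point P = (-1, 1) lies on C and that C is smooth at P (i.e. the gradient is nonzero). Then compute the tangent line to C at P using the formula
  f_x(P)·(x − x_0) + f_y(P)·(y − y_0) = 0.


Tangent line at P: -5*x + 4*y - 9 = 0.

Step 1: f(-1, 1) = 0, so P lies on C.
Step 2: partial derivatives
  f_x(x, y) = -6*x**2 + 2*x*y - 4*x + y**2 - y - 1, f_y(x, y) = x**2 + 2*x*y - x + 3*y**2 + 2*y - 1.
  f_x(P) = -5, f_y(P) = 4 (gradient nonzero, so P is smooth).
Step 3: tangent line at P: -5·(x − -1) + 4·(y − 1) = 0.
Expanding: -5*x + 4*y - 9 = 0.


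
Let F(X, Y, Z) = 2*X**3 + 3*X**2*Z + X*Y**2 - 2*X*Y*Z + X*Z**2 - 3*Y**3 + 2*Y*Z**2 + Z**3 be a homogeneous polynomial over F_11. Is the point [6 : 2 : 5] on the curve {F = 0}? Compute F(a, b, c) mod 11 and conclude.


F(6,2,5) ≡ 6 (mod 11); P is NOT on the curve.

Evaluate F(6, 2, 5) term-by-term (mod 11).
  2*X**3 ↦ 2·216·1·1 = 432
  3*X**2*Z ↦ 3·36·1·5 = 540
  X*Y**2 ↦ 1·6·4·1 = 24
  -2*X*Y*Z ↦ -2·6·2·5 = -120
  X*Z**2 ↦ 1·6·1·25 = 150
  -3*Y**3 ↦ -3·1·8·1 = -24
  2*Y*Z**2 ↦ 2·1·2·25 = 100
  Z**3 ↦ 1·1·1·125 = 125
Sum: F(6, 2, 5) = (432) + (540) + (24) + (-120) + (150) + (-24) + (100) + (125) = 1227.
Reducing mod 11: 1227 ≡ 6 (mod 11).
Since F(a, b, c) ≡ 6 ≠ 0 (mod 11), P does NOT lie on the curve.


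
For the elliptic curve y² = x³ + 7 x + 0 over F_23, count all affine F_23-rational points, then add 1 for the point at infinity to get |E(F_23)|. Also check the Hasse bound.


Affine points = {(0, 0), (1, 10), (1, 13), (3, 5), (3, 18), (4, 0), (7, 1), (7, 22), (8, 4), (8, 19), (10, 9), (10, 14), (12, 8), (12, 15), (14, 6), (14, 17), (17, 8), (17, 15), (18, 1), (18, 22), (19, 0), (21, 1), (21, 22)}; affine count = 23; |E(F_23)| = 24.

Discriminant check: Δ ∝ 4a³ + 27b² = 4·7³ + 27·0² = 4·343 + 27·0 ≡ 15 (mod 23). Nonzero ⇒ E is nonsingular.
For each x ∈ F_23, compute rhs = x³ + 7·x + 0 mod 23, then count y ∈ F_23 with y² ≡ rhs.
  x = 0: rhs = 0, matching y values: 0 (1 points).
  x = 1: rhs = 8, matching y values: 10, 13 (2 points).
  x = 2: rhs = 22, matching y values: none (0 points).
  x = 3: rhs = 2, matching y values: 5, 18 (2 points).
  x = 4: rhs = 0, matching y values: 0 (1 points).
  x = 5: rhs = 22, matching y values: none (0 points).
  x = 6: rhs = 5, matching y values: none (0 points).
  x = 7: rhs = 1, matching y values: 1, 22 (2 points).
  x = 8: rhs = 16, matching y values: 4, 19 (2 points).
  x = 9: rhs = 10, matching y values: none (0 points).
  x = 10: rhs = 12, matching y values: 9, 14 (2 points).
  x = 11: rhs = 5, matching y values: none (0 points).
  x = 12: rhs = 18, matching y values: 8, 15 (2 points).
  x = 13: rhs = 11, matching y values: none (0 points).
  x = 14: rhs = 13, matching y values: 6, 17 (2 points).
  x = 15: rhs = 7, matching y values: none (0 points).
  x = 16: rhs = 22, matching y values: none (0 points).
  x = 17: rhs = 18, matching y values: 8, 15 (2 points).
  x = 18: rhs = 1, matching y values: 1, 22 (2 points).
  x = 19: rhs = 0, matching y values: 0 (1 points).
  x = 20: rhs = 21, matching y values: none (0 points).
  x = 21: rhs = 1, matching y values: 1, 22 (2 points).
  x = 22: rhs = 15, matching y values: none (0 points).
Total affine count: 23.
Full point count |E(F_23)| = 23 + 1 = 24.
Hasse bound: |24 − (23+1)| = |0| = 0 ≤ 2√23 ≈ 9.5917 ✓.


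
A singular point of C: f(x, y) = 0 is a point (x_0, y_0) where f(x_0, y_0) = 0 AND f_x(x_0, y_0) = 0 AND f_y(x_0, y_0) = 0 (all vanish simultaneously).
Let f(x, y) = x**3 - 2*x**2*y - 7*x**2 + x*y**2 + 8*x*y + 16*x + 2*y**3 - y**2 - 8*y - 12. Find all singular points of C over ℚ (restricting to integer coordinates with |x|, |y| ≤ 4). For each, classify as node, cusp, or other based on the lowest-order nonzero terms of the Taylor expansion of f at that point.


Singular points: {(2, 0)}; classification: node.

Compute partial derivatives:
  f_x = 3*x**2 - 4*x*y - 14*x + y**2 + 8*y + 16.
  f_y = -2*x**2 + 2*x*y + 8*x + 6*y**2 - 2*y - 8.
Scan x_0 ∈ {−4, ..., 4}. For each x_0, f_y(x_0, y) is a polynomial in y; find its integer roots y ∈ {−4, ..., 4}, then test f_x and f at those candidates.
  x = -4: f_y(-4, y) = 6*y**2 - 10*y - 72; no integer root y with |y| ≤ 4.
  x = -3: f_y(-3, y) = 6*y**2 - 8*y - 50; no integer root y with |y| ≤ 4.
  x = -2: f_y(-2, y) = 6*y**2 - 6*y - 32; no integer root y with |y| ≤ 4.
  x = -1: f_y(-1, y) = 6*y**2 - 4*y - 18; no integer root y with |y| ≤ 4.
  x = 0: f_y(0, y) = 6*y**2 - 2*y - 8; vanishes at y ∈ {-1}. (0, -1): f_x = 9 ≠ 0.
  x = 1: f_y(1, y) = 6*y**2 - 2; no integer root y with |y| ≤ 4.
  x = 2: f_y(2, y) = 6*y**2 + 2*y; vanishes at y ∈ {0}. (2, 0): f_x = 0, f = 0 — SINGULAR.
  x = 3: f_y(3, y) = 6*y**2 + 4*y - 2; vanishes at y ∈ {-1}. (3, -1): f_x = 6 ≠ 0.
  x = 4: f_y(4, y) = 6*y**2 + 6*y - 8; no integer root y with |y| ≤ 4.
Only singular point on the grid: (2, 0).
Classify: substitute x = 2 + u, y = 0 + v and expand: f = u**3 - 2*u**2*v - u**2 + u*v**2 + 2*v**3 + v**2.
No constant or linear terms (consistent with a singular point). Quadratic part: -u**2 + v**2. Cubic part: u**3 - 2*u**2*v + u*v**2 + 2*v**3.
The quadratic part v**2 - u**2 = (v − u)(v + u) splits into two distinct linear factors, so there are two distinct tangent lines y − 0 = ±(x − 2) — this is a node (ordinary double point).
Classification: node.


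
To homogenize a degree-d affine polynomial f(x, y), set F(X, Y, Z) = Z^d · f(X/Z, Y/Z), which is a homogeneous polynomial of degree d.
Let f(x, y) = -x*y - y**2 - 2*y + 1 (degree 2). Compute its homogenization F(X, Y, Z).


F(X, Y, Z) = -X*Y - Y**2 - 2*Y*Z + Z**2

deg(f) = 2.
Substitute x = X/Z, y = Y/Z into f, then multiply by Z^2.
  monomial -1·x^1·y^1 ↦ -1·X^1·Y^1·Z^0.
  monomial -1·x^0·y^2 ↦ -1·X^0·Y^2·Z^0.
  monomial -2·x^0·y^1 ↦ -2·X^0·Y^1·Z^1.
  monomial 1·x^0·y^0 ↦ 1·X^0·Y^0·Z^2.
Collecting: F(X, Y, Z) = -X*Y - Y**2 - 2*Y*Z + Z**2.


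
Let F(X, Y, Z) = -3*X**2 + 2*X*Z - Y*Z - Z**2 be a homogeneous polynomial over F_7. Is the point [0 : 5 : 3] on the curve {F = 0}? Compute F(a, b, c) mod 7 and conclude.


F(0,5,3) ≡ 4 (mod 7); P is NOT on the curve.

Evaluate F(0, 5, 3) term-by-term (mod 7).
  -3*X**2 ↦ -3·0·1·1 = 0
  2*X*Z ↦ 2·0·1·3 = 0
  -Y*Z ↦ -1·1·5·3 = -15
  -Z**2 ↦ -1·1·1·9 = -9
Sum: F(0, 5, 3) = (0) + (0) + (-15) + (-9) = -24.
Reducing mod 7: -24 ≡ 4 (mod 7).
Since F(a, b, c) ≡ 4 ≠ 0 (mod 7), P does NOT lie on the curve.


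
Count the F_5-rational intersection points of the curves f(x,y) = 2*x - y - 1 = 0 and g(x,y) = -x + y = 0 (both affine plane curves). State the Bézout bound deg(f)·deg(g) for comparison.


Common zeros: {(1, 1)}; count = 1; Bézout bound = 1.

deg(f) = 1, deg(g) = 1, so Bézout bound = 1.
Scan x ∈ F_5. For each x, list the y ∈ F_5 with f(x, y) ≡ 0 and those with g(x, y) ≡ 0 (mod 5); the common zeros in that column are the intersection.
  x = 0: f ≡ 0 at y ∈ {4}; g ≡ 0 at y ∈ {0}; common: ∅.
  x = 1: f ≡ 0 at y ∈ {1}; g ≡ 0 at y ∈ {1}; common: {1}.
  x = 2: f ≡ 0 at y ∈ {3}; g ≡ 0 at y ∈ {2}; common: ∅.
  x = 3: f ≡ 0 at y ∈ {0}; g ≡ 0 at y ∈ {3}; common: ∅.
  x = 4: f ≡ 0 at y ∈ {2}; g ≡ 0 at y ∈ {4}; common: ∅.
Collecting: common zeros = {(1, 1)}, so the count is 1.
Comparison with the Bézout bound: 1 ≤ 1 = deg(f)·deg(g), as expected for curves with no common component (the bound is attained).


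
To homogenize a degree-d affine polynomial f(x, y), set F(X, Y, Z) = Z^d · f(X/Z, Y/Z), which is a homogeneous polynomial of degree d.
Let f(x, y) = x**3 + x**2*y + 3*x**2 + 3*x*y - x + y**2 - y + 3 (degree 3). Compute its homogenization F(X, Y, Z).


F(X, Y, Z) = X**3 + X**2*Y + 3*X**2*Z + 3*X*Y*Z - X*Z**2 + Y**2*Z - Y*Z**2 + 3*Z**3

deg(f) = 3.
Substitute x = X/Z, y = Y/Z into f, then multiply by Z^3.
  monomial 1·x^3·y^0 ↦ 1·X^3·Y^0·Z^0.
  monomial 1·x^2·y^1 ↦ 1·X^2·Y^1·Z^0.
  monomial 3·x^2·y^0 ↦ 3·X^2·Y^0·Z^1.
  monomial 3·x^1·y^1 ↦ 3·X^1·Y^1·Z^1.
  monomial -1·x^1·y^0 ↦ -1·X^1·Y^0·Z^2.
  monomial 1·x^0·y^2 ↦ 1·X^0·Y^2·Z^1.
  monomial -1·x^0·y^1 ↦ -1·X^0·Y^1·Z^2.
  monomial 3·x^0·y^0 ↦ 3·X^0·Y^0·Z^3.
Collecting: F(X, Y, Z) = X**3 + X**2*Y + 3*X**2*Z + 3*X*Y*Z - X*Z**2 + Y**2*Z - Y*Z**2 + 3*Z**3.


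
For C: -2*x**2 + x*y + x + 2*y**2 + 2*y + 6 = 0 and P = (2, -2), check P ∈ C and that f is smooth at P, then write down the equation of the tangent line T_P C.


Tangent line at P: -9*x - 4*y + 10 = 0.

Step 1: f(2, -2) = 0, so P lies on C.
Step 2: partial derivatives
  f_x(x, y) = -4*x + y + 1, f_y(x, y) = x + 4*y + 2.
  f_x(P) = -9, f_y(P) = -4 (gradient nonzero, so P is smooth).
Step 3: tangent line at P: -9·(x − 2) + -4·(y − -2) = 0.
Expanding: -9*x - 4*y + 10 = 0.


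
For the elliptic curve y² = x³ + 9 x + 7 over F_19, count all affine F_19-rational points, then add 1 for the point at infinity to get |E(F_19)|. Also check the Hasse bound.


Affine points = {(0, 8), (0, 11), (1, 6), (1, 13), (3, 2), (3, 17), (5, 5), (5, 14), (6, 7), (6, 12), (9, 0), (12, 0), (17, 0), (18, 4), (18, 15)}; affine count = 15; |E(F_19)| = 16.

Discriminant check: Δ ∝ 4a³ + 27b² = 4·9³ + 27·7² = 4·729 + 27·49 ≡ 2 (mod 19). Nonzero ⇒ E is nonsingular.
For each x ∈ F_19, compute rhs = x³ + 9·x + 7 mod 19, then count y ∈ F_19 with y² ≡ rhs.
  x = 0: rhs = 7, matching y values: 8, 11 (2 points).
  x = 1: rhs = 17, matching y values: 6, 13 (2 points).
  x = 2: rhs = 14, matching y values: none (0 points).
  x = 3: rhs = 4, matching y values: 2, 17 (2 points).
  x = 4: rhs = 12, matching y values: none (0 points).
  x = 5: rhs = 6, matching y values: 5, 14 (2 points).
  x = 6: rhs = 11, matching y values: 7, 12 (2 points).
  x = 7: rhs = 14, matching y values: none (0 points).
  x = 8: rhs = 2, matching y values: none (0 points).
  x = 9: rhs = 0, matching y values: 0 (1 points).
  x = 10: rhs = 14, matching y values: none (0 points).
  x = 11: rhs = 12, matching y values: none (0 points).
  x = 12: rhs = 0, matching y values: 0 (1 points).
  x = 13: rhs = 3, matching y values: none (0 points).
  x = 14: rhs = 8, matching y values: none (0 points).
  x = 15: rhs = 2, matching y values: none (0 points).
  x = 16: rhs = 10, matching y values: none (0 points).
  x = 17: rhs = 0, matching y values: 0 (1 points).
  x = 18: rhs = 16, matching y values: 4, 15 (2 points).
Total affine count: 15.
Full point count |E(F_19)| = 15 + 1 = 16.
Hasse bound: |16 − (19+1)| = |-4| = 4 ≤ 2√19 ≈ 8.7178 ✓.


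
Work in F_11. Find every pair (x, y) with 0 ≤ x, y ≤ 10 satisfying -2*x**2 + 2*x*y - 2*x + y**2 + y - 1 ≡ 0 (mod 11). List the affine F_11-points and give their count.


Affine F_11-points: {(0, 3), (0, 7), (2, 3), (4, 4), (4, 9), (6, 2), (6, 7), (8, 8), (10, 4), (10, 8)}; count = 10.

For each of the 121 pairs (x, y) ∈ F_11², evaluate f(x, y) mod 11. Record the zeros.
  x = 0: [0↦10, 1↦1, 2↦5, 3↦0, 4↦8, 5↦7, 6↦8, 7↦0, 8↦5, 9↦1, 10↦10]  zeros at y ∈ {3, 7}
  x = 1: [0↦6, 1↦10, 2↦5, 3↦2, 4↦1, 5↦2, 6↦5, 7↦10, 8↦6, 9↦4, 10↦4]  zeros at y ∈ ∅
  x = 2: [0↦9, 1↦4, 2↦1, 3↦0, 4↦1, 5↦4, 6↦9, 7↦5, 8↦3, 9↦3, 10↦5]  zeros at y ∈ {3}
  x = 3: [0↦8, 1↦5, 2↦4, 3↦5, 4↦8, 5↦2, 6↦9, 7↦7, 8↦7, 9↦9, 10↦2]  zeros at y ∈ ∅
  x = 4: [0↦3, 1↦2, 2↦3, 3↦6, 4↦0, 5↦7, 6↦5, 7↦5, 8↦7, 9↦0, 10↦6]  zeros at y ∈ {4, 9}
  x = 5: [0↦5, 1↦6, 2↦9, 3↦3, 4↦10, 5↦8, 6↦8, 7↦10, 8↦3, 9↦9, 10↦6]  zeros at y ∈ ∅
  x = 6: [0↦3, 1↦6, 2↦0, 3↦7, 4↦5, 5↦5, 6↦7, 7↦0, 8↦6, 9↦3, 10↦2]  zeros at y ∈ {2, 7}
  x = 7: [0↦8, 1↦2, 2↦9, 3↦7, 4↦7, 5↦9, 6↦2, 7↦8, 8↦5, 9↦4, 10↦5]  zeros at y ∈ ∅
  x = 8: [0↦9, 1↦5, 2↦3, 3↦3, 4↦5, 5↦9, 6↦4, 7↦1, 8↦0, 9↦1, 10↦4]  zeros at y ∈ {8}
  x = 9: [0↦6, 1↦4, 2↦4, 3↦6, 4↦10, 5↦5, 6↦2, 7↦1, 8↦2, 9↦5, 10↦10]  zeros at y ∈ ∅
  x = 10: [0↦10, 1↦10, 2↦1, 3↦5, 4↦0, 5↦8, 6↦7, 7↦8, 8↦0, 9↦5, 10↦1]  zeros at y ∈ {4, 8}
Collecting zeros: affine points = {(0, 3), (0, 7), (2, 3), (4, 4), (4, 9), (6, 2), (6, 7), (8, 8), (10, 4), (10, 8)}.
Total count |C(F_11)_aff| = 10.


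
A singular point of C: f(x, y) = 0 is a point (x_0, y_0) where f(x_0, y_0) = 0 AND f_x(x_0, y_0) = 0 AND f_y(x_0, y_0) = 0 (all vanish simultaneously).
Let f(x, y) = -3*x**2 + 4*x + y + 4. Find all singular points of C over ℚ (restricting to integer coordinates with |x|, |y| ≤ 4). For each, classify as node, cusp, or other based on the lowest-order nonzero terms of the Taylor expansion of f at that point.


No singular points in the scanned grid; C is smooth there.

Compute partial derivatives:
  f_x = 4 - 6*x.
  f_y = 1.
f_y = 1 is a nonzero constant, so f_y never vanishes: no point (x, y) can satisfy f = f_x = f_y = 0. In particular no (x, y) ∈ {−4, ..., 4}² is singular; the curve is smooth.


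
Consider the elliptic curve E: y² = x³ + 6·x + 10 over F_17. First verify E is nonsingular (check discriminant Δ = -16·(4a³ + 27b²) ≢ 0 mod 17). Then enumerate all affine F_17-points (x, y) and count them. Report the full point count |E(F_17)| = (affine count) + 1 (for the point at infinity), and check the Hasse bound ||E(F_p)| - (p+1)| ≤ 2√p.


Affine points = {(1, 0), (2, 8), (2, 9), (3, 2), (3, 15), (4, 8), (4, 9), (7, 2), (7, 15), (8, 3), (8, 14), (10, 4), (10, 13), (11, 8), (11, 9), (12, 5), (12, 12), (14, 4), (14, 13)}; affine count = 19; |E(F_17)| = 20.

Discriminant check: Δ ∝ 4a³ + 27b² = 4·6³ + 27·10² = 4·216 + 27·100 ≡ 11 (mod 17). Nonzero ⇒ E is nonsingular.
For each x ∈ F_17, compute rhs = x³ + 6·x + 10 mod 17, then count y ∈ F_17 with y² ≡ rhs.
  x = 0: rhs = 10, matching y values: none (0 points).
  x = 1: rhs = 0, matching y values: 0 (1 points).
  x = 2: rhs = 13, matching y values: 8, 9 (2 points).
  x = 3: rhs = 4, matching y values: 2, 15 (2 points).
  x = 4: rhs = 13, matching y values: 8, 9 (2 points).
  x = 5: rhs = 12, matching y values: none (0 points).
  x = 6: rhs = 7, matching y values: none (0 points).
  x = 7: rhs = 4, matching y values: 2, 15 (2 points).
  x = 8: rhs = 9, matching y values: 3, 14 (2 points).
  x = 9: rhs = 11, matching y values: none (0 points).
  x = 10: rhs = 16, matching y values: 4, 13 (2 points).
  x = 11: rhs = 13, matching y values: 8, 9 (2 points).
  x = 12: rhs = 8, matching y values: 5, 12 (2 points).
  x = 13: rhs = 7, matching y values: none (0 points).
  x = 14: rhs = 16, matching y values: 4, 13 (2 points).
  x = 15: rhs = 7, matching y values: none (0 points).
  x = 16: rhs = 3, matching y values: none (0 points).
Total affine count: 19.
Full point count |E(F_17)| = 19 + 1 = 20.
Hasse bound: |20 − (17+1)| = |2| = 2 ≤ 2√17 ≈ 8.2462 ✓.


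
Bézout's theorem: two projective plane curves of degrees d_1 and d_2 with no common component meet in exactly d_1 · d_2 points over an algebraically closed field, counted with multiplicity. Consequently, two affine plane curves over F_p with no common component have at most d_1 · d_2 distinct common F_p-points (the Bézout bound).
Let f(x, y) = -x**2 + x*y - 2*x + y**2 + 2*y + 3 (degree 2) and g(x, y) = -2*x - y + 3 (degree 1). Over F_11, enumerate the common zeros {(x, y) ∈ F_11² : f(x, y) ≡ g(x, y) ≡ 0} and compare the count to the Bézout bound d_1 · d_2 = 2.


Common zeros: ∅; count = 0; Bézout bound = 2.

deg(f) = 2, deg(g) = 1, so Bézout bound = 2.
Scan x ∈ F_11. For each x, list the y ∈ F_11 with f(x, y) ≡ 0 and those with g(x, y) ≡ 0 (mod 11); the common zeros in that column are the intersection.
  x = 0: f ≡ 0 at y ∈ {2, 7}; g ≡ 0 at y ∈ {3}; common: ∅.
  x = 1: f ≡ 0 at y ∈ {0, 8}; g ≡ 0 at y ∈ {1}; common: ∅.
  x = 2: f ≡ 0 at y ∈ {1, 6}; g ≡ 0 at y ∈ {10}; common: ∅.
  x = 3: f ≡ 0 at y ∈ ∅; g ≡ 0 at y ∈ {8}; common: ∅.
  x = 4: f ≡ 0 at y ∈ ∅; g ≡ 0 at y ∈ {6}; common: ∅.
  x = 5: f ≡ 0 at y ∈ {7, 8}; g ≡ 0 at y ∈ {4}; common: ∅.
  x = 6: f ≡ 0 at y ∈ ∅; g ≡ 0 at y ∈ {2}; common: ∅.
  x = 7: f ≡ 0 at y ∈ ∅; g ≡ 0 at y ∈ {0}; common: ∅.
  x = 8: f ≡ 0 at y ∈ {0, 1}; g ≡ 0 at y ∈ {9}; common: ∅.
  x = 9: f ≡ 0 at y ∈ ∅; g ≡ 0 at y ∈ {7}; common: ∅.
  x = 10: f ≡ 0 at y ∈ ∅; g ≡ 0 at y ∈ {5}; common: ∅.
Collecting: common zeros = ∅, so the count is 0.
Comparison with the Bézout bound: 0 ≤ 2 = deg(f)·deg(g), as expected for curves with no common component (the affine F_11-count falls short of the bound because intersections may lie at infinity, over extension fields, or carry multiplicity).


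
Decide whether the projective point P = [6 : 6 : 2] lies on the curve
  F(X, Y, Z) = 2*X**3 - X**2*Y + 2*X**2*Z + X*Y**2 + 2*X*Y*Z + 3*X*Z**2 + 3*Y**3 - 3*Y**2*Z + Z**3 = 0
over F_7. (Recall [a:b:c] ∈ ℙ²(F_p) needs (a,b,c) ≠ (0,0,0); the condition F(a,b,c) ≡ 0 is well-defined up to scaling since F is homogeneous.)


F(6,6,2) ≡ 0 (mod 7); P is on the curve.

Evaluate F(6, 6, 2) term-by-term (mod 7).
  2*X**3 ↦ 2·216·1·1 = 432
  -X**2*Y ↦ -1·36·6·1 = -216
  2*X**2*Z ↦ 2·36·1·2 = 144
  X*Y**2 ↦ 1·6·36·1 = 216
  2*X*Y*Z ↦ 2·6·6·2 = 144
  3*X*Z**2 ↦ 3·6·1·4 = 72
  3*Y**3 ↦ 3·1·216·1 = 648
  -3*Y**2*Z ↦ -3·1·36·2 = -216
  Z**3 ↦ 1·1·1·8 = 8
Sum: F(6, 6, 2) = (432) + (-216) + (144) + (216) + (144) + (72) + (648) + (-216) + (8) = 1232.
Reducing mod 7: 1232 ≡ 0 (mod 7).
Since F(a, b, c) ≡ 0 (mod 7), P lies on the curve.


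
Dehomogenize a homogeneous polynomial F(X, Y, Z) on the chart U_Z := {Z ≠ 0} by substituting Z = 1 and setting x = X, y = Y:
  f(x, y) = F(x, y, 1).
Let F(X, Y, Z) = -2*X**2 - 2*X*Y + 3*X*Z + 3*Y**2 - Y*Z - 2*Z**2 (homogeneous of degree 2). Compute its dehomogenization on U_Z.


f(x, y) = -2*x**2 - 2*x*y + 3*x + 3*y**2 - y - 2

On U_Z we set Z = 1. Each monomial c·X^i·Y^j·Z^k in F becomes c·x^i·y^j·1^k = c·x^i·y^j.
Substituting Z = 1: F(X, Y, 1) = -2*x**2 - 2*x*y + 3*x + 3*y**2 - y - 2.
Note: deg(f) ≤ deg(F) = 2; strict inequality happens when F is divisible by Z (lost terms).


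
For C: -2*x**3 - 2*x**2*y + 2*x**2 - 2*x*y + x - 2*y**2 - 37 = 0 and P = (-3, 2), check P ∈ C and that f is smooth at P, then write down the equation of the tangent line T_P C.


Tangent line at P: -45*x - 20*y - 95 = 0.

Step 1: f(-3, 2) = 0, so P lies on C.
Step 2: partial derivatives
  f_x(x, y) = -6*x**2 - 4*x*y + 4*x - 2*y + 1, f_y(x, y) = -2*x**2 - 2*x - 4*y.
  f_x(P) = -45, f_y(P) = -20 (gradient nonzero, so P is smooth).
Step 3: tangent line at P: -45·(x − -3) + -20·(y − 2) = 0.
Expanding: -45*x - 20*y - 95 = 0.


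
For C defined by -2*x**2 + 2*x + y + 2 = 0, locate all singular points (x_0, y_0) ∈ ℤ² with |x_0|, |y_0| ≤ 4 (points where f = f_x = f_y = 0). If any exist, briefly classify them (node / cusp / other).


No singular points in the scanned grid; C is smooth there.

Compute partial derivatives:
  f_x = 2 - 4*x.
  f_y = 1.
f_y = 1 is a nonzero constant, so f_y never vanishes: no point (x, y) can satisfy f = f_x = f_y = 0. In particular no (x, y) ∈ {−4, ..., 4}² is singular; the curve is smooth.


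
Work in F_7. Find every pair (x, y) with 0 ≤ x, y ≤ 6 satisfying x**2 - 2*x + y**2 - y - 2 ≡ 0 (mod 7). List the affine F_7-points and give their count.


Affine F_7-points: {(0, 2), (0, 6), (2, 2), (2, 6), (3, 3), (3, 5), (6, 3), (6, 5)}; count = 8.

For each of the 49 pairs (x, y) ∈ F_7², evaluate f(x, y) mod 7. Record the zeros.
  x = 0: [0↦5, 1↦5, 2↦0, 3↦4, 4↦3, 5↦4, 6↦0]  zeros at y ∈ {2, 6}
  x = 1: [0↦4, 1↦4, 2↦6, 3↦3, 4↦2, 5↦3, 6↦6]  zeros at y ∈ ∅
  x = 2: [0↦5, 1↦5, 2↦0, 3↦4, 4↦3, 5↦4, 6↦0]  zeros at y ∈ {2, 6}
  x = 3: [0↦1, 1↦1, 2↦3, 3↦0, 4↦6, 5↦0, 6↦3]  zeros at y ∈ {3, 5}
  x = 4: [0↦6, 1↦6, 2↦1, 3↦5, 4↦4, 5↦5, 6↦1]  zeros at y ∈ ∅
  x = 5: [0↦6, 1↦6, 2↦1, 3↦5, 4↦4, 5↦5, 6↦1]  zeros at y ∈ ∅
  x = 6: [0↦1, 1↦1, 2↦3, 3↦0, 4↦6, 5↦0, 6↦3]  zeros at y ∈ {3, 5}
Collecting zeros: affine points = {(0, 2), (0, 6), (2, 2), (2, 6), (3, 3), (3, 5), (6, 3), (6, 5)}.
Total count |C(F_7)_aff| = 8.


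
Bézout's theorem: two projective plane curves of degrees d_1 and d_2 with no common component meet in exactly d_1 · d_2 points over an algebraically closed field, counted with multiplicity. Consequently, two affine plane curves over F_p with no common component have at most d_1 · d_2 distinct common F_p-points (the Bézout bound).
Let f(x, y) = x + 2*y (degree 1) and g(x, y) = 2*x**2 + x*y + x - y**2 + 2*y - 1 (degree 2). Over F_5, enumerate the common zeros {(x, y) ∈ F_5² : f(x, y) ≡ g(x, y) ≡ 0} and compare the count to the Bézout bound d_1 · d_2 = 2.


Common zeros: ∅; count = 0; Bézout bound = 2.

deg(f) = 1, deg(g) = 2, so Bézout bound = 2.
Scan x ∈ F_5. For each x, list the y ∈ F_5 with f(x, y) ≡ 0 and those with g(x, y) ≡ 0 (mod 5); the common zeros in that column are the intersection.
  x = 0: f ≡ 0 at y ∈ {0}; g ≡ 0 at y ∈ {1}; common: ∅.
  x = 1: f ≡ 0 at y ∈ {2}; g ≡ 0 at y ∈ ∅; common: ∅.
  x = 2: f ≡ 0 at y ∈ {4}; g ≡ 0 at y ∈ ∅; common: ∅.
  x = 3: f ≡ 0 at y ∈ {1}; g ≡ 0 at y ∈ {0}; common: ∅.
  x = 4: f ≡ 0 at y ∈ {3}; g ≡ 0 at y ∈ {0, 1}; common: ∅.
Collecting: common zeros = ∅, so the count is 0.
Comparison with the Bézout bound: 0 ≤ 2 = deg(f)·deg(g), as expected for curves with no common component (the affine F_5-count falls short of the bound because intersections may lie at infinity, over extension fields, or carry multiplicity).


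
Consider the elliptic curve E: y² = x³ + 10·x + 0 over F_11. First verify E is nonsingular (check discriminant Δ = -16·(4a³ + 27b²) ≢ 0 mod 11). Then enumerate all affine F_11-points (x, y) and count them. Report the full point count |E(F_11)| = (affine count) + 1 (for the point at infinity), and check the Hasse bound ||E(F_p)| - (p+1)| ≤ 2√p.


Affine points = {(0, 0), (1, 0), (4, 4), (4, 7), (6, 1), (6, 10), (8, 3), (8, 8), (9, 4), (9, 7), (10, 0)}; affine count = 11; |E(F_11)| = 12.

Discriminant check: Δ ∝ 4a³ + 27b² = 4·10³ + 27·0² = 4·1000 + 27·0 ≡ 7 (mod 11). Nonzero ⇒ E is nonsingular.
For each x ∈ F_11, compute rhs = x³ + 10·x + 0 mod 11, then count y ∈ F_11 with y² ≡ rhs.
  x = 0: rhs = 0, matching y values: 0 (1 points).
  x = 1: rhs = 0, matching y values: 0 (1 points).
  x = 2: rhs = 6, matching y values: none (0 points).
  x = 3: rhs = 2, matching y values: none (0 points).
  x = 4: rhs = 5, matching y values: 4, 7 (2 points).
  x = 5: rhs = 10, matching y values: none (0 points).
  x = 6: rhs = 1, matching y values: 1, 10 (2 points).
  x = 7: rhs = 6, matching y values: none (0 points).
  x = 8: rhs = 9, matching y values: 3, 8 (2 points).
  x = 9: rhs = 5, matching y values: 4, 7 (2 points).
  x = 10: rhs = 0, matching y values: 0 (1 points).
Total affine count: 11.
Full point count |E(F_11)| = 11 + 1 = 12.
Hasse bound: |12 − (11+1)| = |0| = 0 ≤ 2√11 ≈ 6.6332 ✓.


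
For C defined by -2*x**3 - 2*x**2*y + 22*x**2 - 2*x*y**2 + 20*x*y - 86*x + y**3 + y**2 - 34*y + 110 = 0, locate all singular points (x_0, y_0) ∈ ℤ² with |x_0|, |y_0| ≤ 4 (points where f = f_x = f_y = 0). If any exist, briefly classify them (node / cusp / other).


Singular points: {(3, 2)}; classification: cusp.

Compute partial derivatives:
  f_x = -6*x**2 - 4*x*y + 44*x - 2*y**2 + 20*y - 86.
  f_y = -2*x**2 - 4*x*y + 20*x + 3*y**2 + 2*y - 34.
Scan x_0 ∈ {−4, ..., 4}. For each x_0, f_y(x_0, y) is a polynomial in y; find its integer roots y ∈ {−4, ..., 4}, then test f_x and f at those candidates.
  x = -4: f_y(-4, y) = 3*y**2 + 18*y - 146; no integer root y with |y| ≤ 4.
  x = -3: f_y(-3, y) = 3*y**2 + 14*y - 112; no integer root y with |y| ≤ 4.
  x = -2: f_y(-2, y) = 3*y**2 + 10*y - 82; no integer root y with |y| ≤ 4.
  x = -1: f_y(-1, y) = 3*y**2 + 6*y - 56; no integer root y with |y| ≤ 4.
  x = 0: f_y(0, y) = 3*y**2 + 2*y - 34; no integer root y with |y| ≤ 4.
  x = 1: f_y(1, y) = 3*y**2 - 2*y - 16; vanishes at y ∈ {-2}. (1, -2): f_x = -88 ≠ 0.
  x = 2: f_y(2, y) = 3*y**2 - 6*y - 2; no integer root y with |y| ≤ 4.
  x = 3: f_y(3, y) = 3*y**2 - 10*y + 8; vanishes at y ∈ {2}. (3, 2): f_x = 0, f = 0 — SINGULAR.
  x = 4: f_y(4, y) = 3*y**2 - 14*y + 14; no integer root y with |y| ≤ 4.
Only singular point on the grid: (3, 2).
Classify: substitute x = 3 + u, y = 2 + v and expand: f = -2*u**3 - 2*u**2*v - 2*u*v**2 + v**3 + v**2.
No constant or linear terms (consistent with a singular point). Quadratic part: v**2. Cubic part: -2*u**3 - 2*u**2*v - 2*u*v**2 + v**3.
The quadratic part v**2 is a perfect square, so there is a single (double) tangent line v = 0, i.e. y = 2. Restricting the cubic part to that line (v = 0) leaves -2*u**3 ≠ 0, so f is not divisible by v and the branch is v² ≈ 2*u**3 to lowest order — this is a cusp.
Classification: cusp.


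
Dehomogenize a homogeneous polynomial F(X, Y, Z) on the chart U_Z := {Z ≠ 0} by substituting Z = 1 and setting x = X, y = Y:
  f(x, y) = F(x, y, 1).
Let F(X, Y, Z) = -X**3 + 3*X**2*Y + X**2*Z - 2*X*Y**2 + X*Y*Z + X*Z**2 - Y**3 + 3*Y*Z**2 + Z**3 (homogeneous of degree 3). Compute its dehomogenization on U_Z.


f(x, y) = -x**3 + 3*x**2*y + x**2 - 2*x*y**2 + x*y + x - y**3 + 3*y + 1

On U_Z we set Z = 1. Each monomial c·X^i·Y^j·Z^k in F becomes c·x^i·y^j·1^k = c·x^i·y^j.
Substituting Z = 1: F(X, Y, 1) = -x**3 + 3*x**2*y + x**2 - 2*x*y**2 + x*y + x - y**3 + 3*y + 1.
Note: deg(f) ≤ deg(F) = 3; strict inequality happens when F is divisible by Z (lost terms).


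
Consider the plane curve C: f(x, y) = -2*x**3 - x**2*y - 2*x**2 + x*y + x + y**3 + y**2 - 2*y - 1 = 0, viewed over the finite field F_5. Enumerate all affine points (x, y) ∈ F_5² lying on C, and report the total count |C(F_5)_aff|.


Affine F_5-points: {(2, 1), (3, 0)}; count = 2.

For each of the 25 pairs (x, y) ∈ F_5², evaluate f(x, y) mod 5. Record the zeros.
  x = 0: [0↦4, 1↦4, 2↦2, 3↦4, 4↦1]  zeros at y ∈ ∅
  x = 1: [0↦1, 1↦1, 2↦4, 3↦1, 4↦3]  zeros at y ∈ ∅
  x = 2: [0↦2, 1↦0, 2↦1, 3↦1, 4↦1]  zeros at y ∈ {1}
  x = 3: [0↦0, 1↦4, 2↦1, 3↦2, 4↦3]  zeros at y ∈ {0}
  x = 4: [0↦3, 1↦1, 2↦2, 3↦2, 4↦2]  zeros at y ∈ ∅
Collecting zeros: affine points = {(2, 1), (3, 0)}.
Total count |C(F_5)_aff| = 2.


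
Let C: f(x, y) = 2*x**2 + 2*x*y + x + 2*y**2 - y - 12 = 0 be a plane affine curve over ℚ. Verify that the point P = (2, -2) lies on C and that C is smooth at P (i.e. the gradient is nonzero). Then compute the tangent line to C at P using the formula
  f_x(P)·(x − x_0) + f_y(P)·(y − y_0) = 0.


Tangent line at P: 5*x - 5*y - 20 = 0.

Step 1: f(2, -2) = 0, so P lies on C.
Step 2: partial derivatives
  f_x(x, y) = 4*x + 2*y + 1, f_y(x, y) = 2*x + 4*y - 1.
  f_x(P) = 5, f_y(P) = -5 (gradient nonzero, so P is smooth).
Step 3: tangent line at P: 5·(x − 2) + -5·(y − -2) = 0.
Expanding: 5*x - 5*y - 20 = 0.


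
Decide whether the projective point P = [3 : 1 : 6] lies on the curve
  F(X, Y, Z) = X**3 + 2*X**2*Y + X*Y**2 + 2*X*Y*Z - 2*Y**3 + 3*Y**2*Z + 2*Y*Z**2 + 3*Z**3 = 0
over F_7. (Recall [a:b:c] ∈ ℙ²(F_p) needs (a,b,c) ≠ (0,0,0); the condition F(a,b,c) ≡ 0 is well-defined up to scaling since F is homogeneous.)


F(3,1,6) ≡ 1 (mod 7); P is NOT on the curve.

Evaluate F(3, 1, 6) term-by-term (mod 7).
  X**3 ↦ 1·27·1·1 = 27
  2*X**2*Y ↦ 2·9·1·1 = 18
  X*Y**2 ↦ 1·3·1·1 = 3
  2*X*Y*Z ↦ 2·3·1·6 = 36
  -2*Y**3 ↦ -2·1·1·1 = -2
  3*Y**2*Z ↦ 3·1·1·6 = 18
  2*Y*Z**2 ↦ 2·1·1·36 = 72
  3*Z**3 ↦ 3·1·1·216 = 648
Sum: F(3, 1, 6) = (27) + (18) + (3) + (36) + (-2) + (18) + (72) + (648) = 820.
Reducing mod 7: 820 ≡ 1 (mod 7).
Since F(a, b, c) ≡ 1 ≠ 0 (mod 7), P does NOT lie on the curve.


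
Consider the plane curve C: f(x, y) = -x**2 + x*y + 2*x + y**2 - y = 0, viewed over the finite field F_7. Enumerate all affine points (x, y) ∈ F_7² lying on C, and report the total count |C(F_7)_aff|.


Affine F_7-points: {(0, 0), (0, 1), (2, 0), (2, 6), (3, 1), (3, 4), (6, 3), (6, 6)}; count = 8.

For each of the 49 pairs (x, y) ∈ F_7², evaluate f(x, y) mod 7. Record the zeros.
  x = 0: [0↦0, 1↦0, 2↦2, 3↦6, 4↦5, 5↦6, 6↦2]  zeros at y ∈ {0, 1}
  x = 1: [0↦1, 1↦2, 2↦5, 3↦3, 4↦3, 5↦5, 6↦2]  zeros at y ∈ ∅
  x = 2: [0↦0, 1↦2, 2↦6, 3↦5, 4↦6, 5↦2, 6↦0]  zeros at y ∈ {0, 6}
  x = 3: [0↦4, 1↦0, 2↦5, 3↦5, 4↦0, 5↦4, 6↦3]  zeros at y ∈ {1, 4}
  x = 4: [0↦6, 1↦3, 2↦2, 3↦3, 4↦6, 5↦4, 6↦4]  zeros at y ∈ ∅
  x = 5: [0↦6, 1↦4, 2↦4, 3↦6, 4↦3, 5↦2, 6↦3]  zeros at y ∈ ∅
  x = 6: [0↦4, 1↦3, 2↦4, 3↦0, 4↦5, 5↦5, 6↦0]  zeros at y ∈ {3, 6}
Collecting zeros: affine points = {(0, 0), (0, 1), (2, 0), (2, 6), (3, 1), (3, 4), (6, 3), (6, 6)}.
Total count |C(F_7)_aff| = 8.


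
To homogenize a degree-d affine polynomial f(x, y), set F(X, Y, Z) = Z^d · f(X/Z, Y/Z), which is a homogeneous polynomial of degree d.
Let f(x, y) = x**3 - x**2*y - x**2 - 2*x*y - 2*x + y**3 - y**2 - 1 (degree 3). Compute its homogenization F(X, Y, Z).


F(X, Y, Z) = X**3 - X**2*Y - X**2*Z - 2*X*Y*Z - 2*X*Z**2 + Y**3 - Y**2*Z - Z**3

deg(f) = 3.
Substitute x = X/Z, y = Y/Z into f, then multiply by Z^3.
  monomial 1·x^3·y^0 ↦ 1·X^3·Y^0·Z^0.
  monomial -1·x^2·y^1 ↦ -1·X^2·Y^1·Z^0.
  monomial -1·x^2·y^0 ↦ -1·X^2·Y^0·Z^1.
  monomial -2·x^1·y^1 ↦ -2·X^1·Y^1·Z^1.
  monomial -2·x^1·y^0 ↦ -2·X^1·Y^0·Z^2.
  monomial 1·x^0·y^3 ↦ 1·X^0·Y^3·Z^0.
  monomial -1·x^0·y^2 ↦ -1·X^0·Y^2·Z^1.
  monomial -1·x^0·y^0 ↦ -1·X^0·Y^0·Z^3.
Collecting: F(X, Y, Z) = X**3 - X**2*Y - X**2*Z - 2*X*Y*Z - 2*X*Z**2 + Y**3 - Y**2*Z - Z**3.


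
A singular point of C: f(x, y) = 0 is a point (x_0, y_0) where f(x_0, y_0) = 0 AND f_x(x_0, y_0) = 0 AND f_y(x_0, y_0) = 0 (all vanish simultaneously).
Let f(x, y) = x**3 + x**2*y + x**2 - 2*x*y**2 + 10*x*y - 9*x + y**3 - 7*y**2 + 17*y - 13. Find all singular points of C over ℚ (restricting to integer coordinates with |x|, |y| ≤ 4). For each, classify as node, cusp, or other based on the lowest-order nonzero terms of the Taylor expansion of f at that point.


Singular points: {(-1, 2)}; classification: cusp.

Compute partial derivatives:
  f_x = 3*x**2 + 2*x*y + 2*x - 2*y**2 + 10*y - 9.
  f_y = x**2 - 4*x*y + 10*x + 3*y**2 - 14*y + 17.
Scan x_0 ∈ {−4, ..., 4}. For each x_0, f_y(x_0, y) is a polynomial in y; find its integer roots y ∈ {−4, ..., 4}, then test f_x and f at those candidates.
  x = -4: f_y(-4, y) = 3*y**2 + 2*y - 7; no integer root y with |y| ≤ 4.
  x = -3: f_y(-3, y) = 3*y**2 - 2*y - 4; no integer root y with |y| ≤ 4.
  x = -2: f_y(-2, y) = 3*y**2 - 6*y + 1; no integer root y with |y| ≤ 4.
  x = -1: f_y(-1, y) = 3*y**2 - 10*y + 8; vanishes at y ∈ {2}. (-1, 2): f_x = 0, f = 0 — SINGULAR.
  x = 0: f_y(0, y) = 3*y**2 - 14*y + 17; no integer root y with |y| ≤ 4.
  x = 1: f_y(1, y) = 3*y**2 - 18*y + 28; no integer root y with |y| ≤ 4.
  x = 2: f_y(2, y) = 3*y**2 - 22*y + 41; no integer root y with |y| ≤ 4.
  x = 3: f_y(3, y) = 3*y**2 - 26*y + 56; vanishes at y ∈ {4}. (3, 4): f_x = 56 ≠ 0.
  x = 4: f_y(4, y) = 3*y**2 - 30*y + 73; no integer root y with |y| ≤ 4.
Only singular point on the grid: (-1, 2).
Classify: substitute x = -1 + u, y = 2 + v and expand: f = u**3 + u**2*v - 2*u*v**2 + v**3 + v**2.
No constant or linear terms (consistent with a singular point). Quadratic part: v**2. Cubic part: u**3 + u**2*v - 2*u*v**2 + v**3.
The quadratic part v**2 is a perfect square, so there is a single (double) tangent line v = 0, i.e. y = 2. Restricting the cubic part to that line (v = 0) leaves u**3 ≠ 0, so f is not divisible by v and the branch is v² ≈ -u**3 to lowest order — this is a cusp.
Classification: cusp.


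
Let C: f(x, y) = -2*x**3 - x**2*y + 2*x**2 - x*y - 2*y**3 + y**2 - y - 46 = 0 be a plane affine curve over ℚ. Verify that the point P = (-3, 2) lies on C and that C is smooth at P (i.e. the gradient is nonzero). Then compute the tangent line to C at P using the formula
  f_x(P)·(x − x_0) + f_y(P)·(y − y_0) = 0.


Tangent line at P: -56*x - 27*y - 114 = 0.

Step 1: f(-3, 2) = 0, so P lies on C.
Step 2: partial derivatives
  f_x(x, y) = -6*x**2 - 2*x*y + 4*x - y, f_y(x, y) = -x**2 - x - 6*y**2 + 2*y - 1.
  f_x(P) = -56, f_y(P) = -27 (gradient nonzero, so P is smooth).
Step 3: tangent line at P: -56·(x − -3) + -27·(y − 2) = 0.
Expanding: -56*x - 27*y - 114 = 0.


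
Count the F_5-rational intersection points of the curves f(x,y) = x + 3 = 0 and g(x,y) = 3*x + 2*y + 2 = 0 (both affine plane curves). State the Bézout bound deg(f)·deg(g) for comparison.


Common zeros: {(2, 1)}; count = 1; Bézout bound = 1.

deg(f) = 1, deg(g) = 1, so Bézout bound = 1.
Scan x ∈ F_5. For each x, list the y ∈ F_5 with f(x, y) ≡ 0 and those with g(x, y) ≡ 0 (mod 5); the common zeros in that column are the intersection.
  x = 0: f ≡ 0 at y ∈ ∅; g ≡ 0 at y ∈ {4}; common: ∅.
  x = 1: f ≡ 0 at y ∈ ∅; g ≡ 0 at y ∈ {0}; common: ∅.
  x = 2: f ≡ 0 at y ∈ {0, 1, 2, 3, 4}; g ≡ 0 at y ∈ {1}; common: {1}.
  x = 3: f ≡ 0 at y ∈ ∅; g ≡ 0 at y ∈ {2}; common: ∅.
  x = 4: f ≡ 0 at y ∈ ∅; g ≡ 0 at y ∈ {3}; common: ∅.
Collecting: common zeros = {(2, 1)}, so the count is 1.
Comparison with the Bézout bound: 1 ≤ 1 = deg(f)·deg(g), as expected for curves with no common component (the bound is attained).


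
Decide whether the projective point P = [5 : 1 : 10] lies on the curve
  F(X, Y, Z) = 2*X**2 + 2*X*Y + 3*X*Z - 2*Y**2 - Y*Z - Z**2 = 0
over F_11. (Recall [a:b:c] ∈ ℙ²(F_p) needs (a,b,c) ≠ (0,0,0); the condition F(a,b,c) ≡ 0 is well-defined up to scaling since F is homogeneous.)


F(5,1,10) ≡ 10 (mod 11); P is NOT on the curve.

Evaluate F(5, 1, 10) term-by-term (mod 11).
  2*X**2 ↦ 2·25·1·1 = 50
  2*X*Y ↦ 2·5·1·1 = 10
  3*X*Z ↦ 3·5·1·10 = 150
  -2*Y**2 ↦ -2·1·1·1 = -2
  -Y*Z ↦ -1·1·1·10 = -10
  -Z**2 ↦ -1·1·1·100 = -100
Sum: F(5, 1, 10) = (50) + (10) + (150) + (-2) + (-10) + (-100) = 98.
Reducing mod 11: 98 ≡ 10 (mod 11).
Since F(a, b, c) ≡ 10 ≠ 0 (mod 11), P does NOT lie on the curve.


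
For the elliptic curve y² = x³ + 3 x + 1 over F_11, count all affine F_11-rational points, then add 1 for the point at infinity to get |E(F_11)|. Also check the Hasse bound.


Affine points = {(0, 1), (0, 10), (1, 4), (1, 7), (2, 2), (2, 9), (3, 2), (3, 9), (4, 0), (5, 3), (5, 8), (6, 2), (6, 9), (8, 3), (8, 8), (9, 3), (9, 8)}; affine count = 17; |E(F_11)| = 18.

Discriminant check: Δ ∝ 4a³ + 27b² = 4·3³ + 27·1² = 4·27 + 27·1 ≡ 3 (mod 11). Nonzero ⇒ E is nonsingular.
For each x ∈ F_11, compute rhs = x³ + 3·x + 1 mod 11, then count y ∈ F_11 with y² ≡ rhs.
  x = 0: rhs = 1, matching y values: 1, 10 (2 points).
  x = 1: rhs = 5, matching y values: 4, 7 (2 points).
  x = 2: rhs = 4, matching y values: 2, 9 (2 points).
  x = 3: rhs = 4, matching y values: 2, 9 (2 points).
  x = 4: rhs = 0, matching y values: 0 (1 points).
  x = 5: rhs = 9, matching y values: 3, 8 (2 points).
  x = 6: rhs = 4, matching y values: 2, 9 (2 points).
  x = 7: rhs = 2, matching y values: none (0 points).
  x = 8: rhs = 9, matching y values: 3, 8 (2 points).
  x = 9: rhs = 9, matching y values: 3, 8 (2 points).
  x = 10: rhs = 8, matching y values: none (0 points).
Total affine count: 17.
Full point count |E(F_11)| = 17 + 1 = 18.
Hasse bound: |18 − (11+1)| = |6| = 6 ≤ 2√11 ≈ 6.6332 ✓.


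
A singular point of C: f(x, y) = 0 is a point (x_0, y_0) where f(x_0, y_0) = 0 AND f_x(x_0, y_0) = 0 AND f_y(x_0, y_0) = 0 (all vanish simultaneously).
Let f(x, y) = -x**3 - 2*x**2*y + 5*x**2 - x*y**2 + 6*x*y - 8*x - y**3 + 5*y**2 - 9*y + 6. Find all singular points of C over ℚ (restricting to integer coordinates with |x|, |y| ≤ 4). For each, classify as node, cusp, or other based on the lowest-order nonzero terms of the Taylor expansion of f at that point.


Singular points: {(1, 1)}; classification: cusp.

Compute partial derivatives:
  f_x = -3*x**2 - 4*x*y + 10*x - y**2 + 6*y - 8.
  f_y = -2*x**2 - 2*x*y + 6*x - 3*y**2 + 10*y - 9.
Scan x_0 ∈ {−4, ..., 4}. For each x_0, f_y(x_0, y) is a polynomial in y; find its integer roots y ∈ {−4, ..., 4}, then test f_x and f at those candidates.
  x = -4: f_y(-4, y) = -3*y**2 + 18*y - 65; no integer root y with |y| ≤ 4.
  x = -3: f_y(-3, y) = -3*y**2 + 16*y - 45; no integer root y with |y| ≤ 4.
  x = -2: f_y(-2, y) = -3*y**2 + 14*y - 29; no integer root y with |y| ≤ 4.
  x = -1: f_y(-1, y) = -3*y**2 + 12*y - 17; no integer root y with |y| ≤ 4.
  x = 0: f_y(0, y) = -3*y**2 + 10*y - 9; no integer root y with |y| ≤ 4.
  x = 1: f_y(1, y) = -3*y**2 + 8*y - 5; vanishes at y ∈ {1}. (1, 1): f_x = 0, f = 0 — SINGULAR.
  x = 2: f_y(2, y) = -3*y**2 + 6*y - 5; no integer root y with |y| ≤ 4.
  x = 3: f_y(3, y) = -3*y**2 + 4*y - 9; no integer root y with |y| ≤ 4.
  x = 4: f_y(4, y) = -3*y**2 + 2*y - 17; no integer root y with |y| ≤ 4.
Only singular point on the grid: (1, 1).
Classify: substitute x = 1 + u, y = 1 + v and expand: f = -u**3 - 2*u**2*v - u*v**2 - v**3 + v**2.
No constant or linear terms (consistent with a singular point). Quadratic part: v**2. Cubic part: -u**3 - 2*u**2*v - u*v**2 - v**3.
The quadratic part v**2 is a perfect square, so there is a single (double) tangent line v = 0, i.e. y = 1. Restricting the cubic part to that line (v = 0) leaves -u**3 ≠ 0, so f is not divisible by v and the branch is v² ≈ u**3 to lowest order — this is a cusp.
Classification: cusp.
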